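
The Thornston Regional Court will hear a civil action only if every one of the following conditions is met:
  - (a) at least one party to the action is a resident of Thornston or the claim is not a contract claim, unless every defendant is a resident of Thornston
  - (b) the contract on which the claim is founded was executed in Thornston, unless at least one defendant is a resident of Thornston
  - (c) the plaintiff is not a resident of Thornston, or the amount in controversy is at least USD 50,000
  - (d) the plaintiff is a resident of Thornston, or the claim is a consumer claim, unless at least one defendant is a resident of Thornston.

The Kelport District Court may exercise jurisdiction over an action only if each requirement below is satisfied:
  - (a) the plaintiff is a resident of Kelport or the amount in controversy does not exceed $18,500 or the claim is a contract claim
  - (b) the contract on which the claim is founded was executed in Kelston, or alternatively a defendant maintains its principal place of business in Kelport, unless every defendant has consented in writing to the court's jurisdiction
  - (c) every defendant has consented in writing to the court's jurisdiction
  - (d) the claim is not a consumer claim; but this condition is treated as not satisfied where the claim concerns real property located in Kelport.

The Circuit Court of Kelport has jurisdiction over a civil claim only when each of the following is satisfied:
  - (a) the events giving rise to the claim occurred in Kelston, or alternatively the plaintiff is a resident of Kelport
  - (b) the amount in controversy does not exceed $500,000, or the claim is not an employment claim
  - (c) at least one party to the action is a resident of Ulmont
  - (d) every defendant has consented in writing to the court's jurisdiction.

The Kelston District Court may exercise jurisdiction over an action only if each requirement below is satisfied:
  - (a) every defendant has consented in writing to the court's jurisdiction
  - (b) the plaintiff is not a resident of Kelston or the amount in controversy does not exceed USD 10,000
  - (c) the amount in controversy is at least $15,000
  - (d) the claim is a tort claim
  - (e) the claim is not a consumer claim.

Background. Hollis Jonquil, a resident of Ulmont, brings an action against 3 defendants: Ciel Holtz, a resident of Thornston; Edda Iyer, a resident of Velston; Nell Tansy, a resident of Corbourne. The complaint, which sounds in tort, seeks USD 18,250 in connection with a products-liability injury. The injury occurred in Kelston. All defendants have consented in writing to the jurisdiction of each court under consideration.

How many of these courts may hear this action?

The Thornston Regional Court:
  (a) Ciel Holtz resides in Thornston, so one alternative holds. Met.
  (b) No contract (and hence no place of execution) is alleged. The proviso rescues it, though: Ciel Holtz resides in Thornston. Met.
  (c) The plaintiff resides in Ulmont, which is not Thornston — that alternative is enough. Condition met.
  (d) The plaintiff resides in Ulmont, not Thornston; the claim is a tort claim, not a consumer claim — no alternative holds. However, Ciel Holtz resides in Thornston, so the 'unless' proviso supplies this condition. Satisfied.
  → Jurisdiction lies.
The Kelport District Court:
  (a) The amount in controversy is USD 18,250, within the 18,500 dollars ceiling, which satisfies one of the alternatives. Met.
  (b) No contract (and hence no place of execution) is alleged; no defendant is a corporation — every alternative fails. But every defendant has filed written consent, and the 'unless' clause therefore excuses the requirement. Met.
  (c) Every defendant has filed written consent. Met.
  (d) The claim is a tort claim, not a consumer claim. The carve-out does not apply: the claim does not concern real property. Satisfied.
  → The court has jurisdiction.
The Circuit Court of Kelport:
  (a) The operative events occurred in Kelston, so this disjunct is met. Satisfied.
  (b) The amount in controversy is 18,250 dollars, within the $500,000 ceiling, so one alternative holds. Satisfied.
  (c) Hollis Jonquil resides in Ulmont. Satisfied.
  (d) Every defendant has filed written consent. Met.
  → All conditions met; jurisdiction exists.
The Kelston District Court:
  (a) Every defendant has filed written consent. Condition met.
  (b) The plaintiff resides in Ulmont, which is not Kelston, so one alternative holds. Satisfied.
  (c) The amount in controversy is $18,250, which meets the $15,000 floor. Satisfied.
  (d) The claim is a tort claim. Condition met.
  (e) The claim is a tort claim, not a consumer claim. Condition met.
  → Every requirement is satisfied — jurisdiction.
Courts with jurisdiction: the Thornston Regional Court, the Kelport District Court, the Circuit Court of Kelport, the Kelston District Court — 4 in total.

4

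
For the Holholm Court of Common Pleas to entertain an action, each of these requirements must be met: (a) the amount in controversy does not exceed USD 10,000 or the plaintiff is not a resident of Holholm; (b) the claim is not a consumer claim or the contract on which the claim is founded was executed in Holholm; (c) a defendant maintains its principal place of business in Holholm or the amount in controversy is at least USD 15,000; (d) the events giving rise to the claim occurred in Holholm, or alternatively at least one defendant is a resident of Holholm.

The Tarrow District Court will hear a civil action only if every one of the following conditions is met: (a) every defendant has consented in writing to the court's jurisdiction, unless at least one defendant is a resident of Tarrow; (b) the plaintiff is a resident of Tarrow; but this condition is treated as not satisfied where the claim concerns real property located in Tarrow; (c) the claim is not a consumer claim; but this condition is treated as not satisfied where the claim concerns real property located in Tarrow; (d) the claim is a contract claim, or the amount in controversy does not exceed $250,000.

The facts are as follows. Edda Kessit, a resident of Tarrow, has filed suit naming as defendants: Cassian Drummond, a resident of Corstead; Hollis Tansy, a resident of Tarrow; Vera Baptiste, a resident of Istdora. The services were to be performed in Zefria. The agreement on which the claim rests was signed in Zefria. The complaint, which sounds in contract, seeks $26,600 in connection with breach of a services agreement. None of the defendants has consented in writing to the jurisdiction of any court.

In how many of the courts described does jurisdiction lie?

The Holholm Court of Common Pleas:
  (a) The plaintiff resides in Tarrow, which is not Holholm, which satisfies one of the alternatives. Satisfied.
  (b) The claim is a contract claim, not a consumer claim — that alternative is enough. Met.
  (c) The amount in controversy is 26,600 dollars, which meets the $15,000 floor, so one alternative holds. Met.
  (d) The operative events occurred in Zefria, not Holholm; no defendant resides in Holholm (they reside in Corstead, Tarrow, Istdora) — none of the alternatives is met. Fails.
  → No jurisdiction.
The Tarrow District Court:
  (a) No such written consent has been filed. However, Hollis Tansy resides in Tarrow, so the 'unless' proviso supplies this condition. Condition met.
  (b) The plaintiff resides in Tarrow. And the carve-out is inapplicable — the claim does not concern real property. Satisfied.
  (c) The claim is a contract claim, not a consumer claim. The exception is not triggered, since the claim does not concern real property. Met.
  (d) The claim is a contract claim — that alternative is enough. Satisfied.
  → The court has jurisdiction.
Courts with jurisdiction: the Tarrow District Court — 1 in total.

1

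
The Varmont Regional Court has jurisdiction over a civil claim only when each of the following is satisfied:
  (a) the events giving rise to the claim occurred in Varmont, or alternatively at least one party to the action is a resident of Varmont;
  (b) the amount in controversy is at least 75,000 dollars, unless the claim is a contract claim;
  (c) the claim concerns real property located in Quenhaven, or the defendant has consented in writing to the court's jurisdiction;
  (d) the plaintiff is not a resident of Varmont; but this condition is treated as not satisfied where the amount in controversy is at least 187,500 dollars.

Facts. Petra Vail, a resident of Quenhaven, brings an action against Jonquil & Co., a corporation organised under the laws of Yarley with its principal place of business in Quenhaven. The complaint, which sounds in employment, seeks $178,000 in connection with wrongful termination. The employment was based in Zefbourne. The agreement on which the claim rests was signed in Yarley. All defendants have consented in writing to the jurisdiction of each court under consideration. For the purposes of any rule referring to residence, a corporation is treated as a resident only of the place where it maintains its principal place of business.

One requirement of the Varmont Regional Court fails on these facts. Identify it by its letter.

The Varmont Regional Court:
  (a) The operative events occurred in Zefbourne, not Varmont; no party resides in Varmont — none of the alternatives is met. Not met.
  (b) The amount in controversy is USD 178,000, which meets the $75,000 floor. Satisfied.
  (c) Every defendant has filed written consent, which satisfies one of the alternatives. Satisfied.
  (d) The plaintiff resides in Quenhaven, which is not Varmont. The exception is not triggered, since the amount in controversy is 178,000 dollars, below the USD 187,500 floor. Condition met.
Only condition (a) fails.

(a)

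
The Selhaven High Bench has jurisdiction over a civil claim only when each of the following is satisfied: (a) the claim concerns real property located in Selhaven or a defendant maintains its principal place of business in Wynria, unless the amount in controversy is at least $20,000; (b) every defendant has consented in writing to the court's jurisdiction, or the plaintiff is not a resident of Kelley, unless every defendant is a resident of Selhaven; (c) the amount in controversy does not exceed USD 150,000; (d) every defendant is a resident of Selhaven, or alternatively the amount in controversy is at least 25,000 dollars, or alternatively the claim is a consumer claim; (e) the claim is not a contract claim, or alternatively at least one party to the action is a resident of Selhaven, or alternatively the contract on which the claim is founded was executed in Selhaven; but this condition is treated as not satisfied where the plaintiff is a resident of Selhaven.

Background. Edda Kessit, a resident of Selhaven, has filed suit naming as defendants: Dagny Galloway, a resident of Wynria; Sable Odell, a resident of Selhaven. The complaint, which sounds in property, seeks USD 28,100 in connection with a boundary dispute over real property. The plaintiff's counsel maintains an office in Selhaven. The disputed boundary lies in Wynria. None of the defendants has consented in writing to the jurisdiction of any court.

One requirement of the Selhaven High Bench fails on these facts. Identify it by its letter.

The Selhaven High Bench:
  (a) The property lies in Wynria, not Selhaven; no defendant is a corporation — no alternative holds. The proviso rescues it, though: the amount in controversy is 28,100 dollars, which meets the USD 20,000 floor. Met.
  (b) The plaintiff resides in Selhaven, which is not Kelley, so this disjunct is met. Satisfied.
  (c) The amount in controversy is $28,100, within the $150,000 ceiling. Satisfied.
  (d) The amount in controversy is 28,100 dollars, which meets the USD 25,000 floor — that alternative is enough. Met.
  (e) The claim is a property claim, not a contract claim — that alternative is enough. However, the plaintiff resides in Selhaven, which falls within the stated exception and so defeats the condition. Not met.
Only condition (e) fails.

(e)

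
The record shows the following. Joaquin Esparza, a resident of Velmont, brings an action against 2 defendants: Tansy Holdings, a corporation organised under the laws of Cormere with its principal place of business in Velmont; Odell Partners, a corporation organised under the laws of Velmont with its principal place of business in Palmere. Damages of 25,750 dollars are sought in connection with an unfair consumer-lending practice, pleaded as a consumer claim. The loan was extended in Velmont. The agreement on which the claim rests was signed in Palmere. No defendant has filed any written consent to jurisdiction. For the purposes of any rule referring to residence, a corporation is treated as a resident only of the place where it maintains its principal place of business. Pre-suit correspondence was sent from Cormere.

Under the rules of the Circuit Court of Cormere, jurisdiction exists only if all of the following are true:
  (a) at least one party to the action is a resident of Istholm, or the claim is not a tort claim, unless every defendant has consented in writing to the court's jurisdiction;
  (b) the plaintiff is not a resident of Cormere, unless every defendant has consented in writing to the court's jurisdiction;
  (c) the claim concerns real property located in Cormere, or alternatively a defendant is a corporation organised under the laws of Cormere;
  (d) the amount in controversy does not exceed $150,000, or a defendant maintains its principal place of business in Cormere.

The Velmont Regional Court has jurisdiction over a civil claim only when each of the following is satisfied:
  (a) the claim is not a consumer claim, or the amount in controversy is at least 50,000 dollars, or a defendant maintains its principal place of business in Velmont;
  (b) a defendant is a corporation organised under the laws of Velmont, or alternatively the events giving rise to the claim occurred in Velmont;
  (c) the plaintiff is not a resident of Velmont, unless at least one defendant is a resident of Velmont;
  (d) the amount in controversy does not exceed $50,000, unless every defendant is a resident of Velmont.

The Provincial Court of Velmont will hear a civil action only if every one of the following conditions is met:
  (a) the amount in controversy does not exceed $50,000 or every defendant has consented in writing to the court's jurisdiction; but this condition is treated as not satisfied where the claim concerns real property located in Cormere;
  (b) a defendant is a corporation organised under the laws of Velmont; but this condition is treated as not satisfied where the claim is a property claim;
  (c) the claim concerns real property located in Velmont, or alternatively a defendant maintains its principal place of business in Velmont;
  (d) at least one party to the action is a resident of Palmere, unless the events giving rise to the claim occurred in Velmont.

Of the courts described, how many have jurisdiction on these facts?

3

The Circuit Court of Cormere:
  (a) The claim is a consumer claim, not a tort claim — that alternative is enough. Condition met.
  (b) The plaintiff resides in Velmont, which is not Cormere. Met.
  (c) Tansy Holdings is organised under the laws of Cormere, so this disjunct is met. Met.
  (d) The amount in controversy is $25,750, within the 150,000 dollars ceiling, so one alternative holds. Met.
  → All conditions met; jurisdiction exists.
The Velmont Regional Court:
  (a) Tansy Holdings has its principal place of business in Velmont, so this disjunct is met. Met.
  (b) Odell Partners is organised under the laws of Velmont — that alternative is enough. Condition met.
  (c) The plaintiff resides in Velmont. But Tansy Holdings resides in Velmont, and the 'unless' clause therefore excuses the requirement. Met.
  (d) The amount in controversy is USD 25,750, within the $50,000 ceiling. Condition met.
  → All conditions met; jurisdiction exists.
The Provincial Court of Velmont:
  (a) The amount in controversy is USD 25,750, within the $50,000 ceiling, so this disjunct is met. And the carve-out is inapplicable — the claim does not concern real property. Condition met.
  (b) Odell Partners is organised under the laws of Velmont. The carve-out does not apply: the claim is a consumer claim, not a property claim. Satisfied.
  (c) Tansy Holdings has its principal place of business in Velmont, which satisfies one of the alternatives. Met.
  (d) Odell Partners resides in Palmere. Condition met.
  → Every requirement is satisfied — jurisdiction.
Courts with jurisdiction: the Circuit Court of Cormere, the Velmont Regional Court, the Provincial Court of Velmont — 3 in total.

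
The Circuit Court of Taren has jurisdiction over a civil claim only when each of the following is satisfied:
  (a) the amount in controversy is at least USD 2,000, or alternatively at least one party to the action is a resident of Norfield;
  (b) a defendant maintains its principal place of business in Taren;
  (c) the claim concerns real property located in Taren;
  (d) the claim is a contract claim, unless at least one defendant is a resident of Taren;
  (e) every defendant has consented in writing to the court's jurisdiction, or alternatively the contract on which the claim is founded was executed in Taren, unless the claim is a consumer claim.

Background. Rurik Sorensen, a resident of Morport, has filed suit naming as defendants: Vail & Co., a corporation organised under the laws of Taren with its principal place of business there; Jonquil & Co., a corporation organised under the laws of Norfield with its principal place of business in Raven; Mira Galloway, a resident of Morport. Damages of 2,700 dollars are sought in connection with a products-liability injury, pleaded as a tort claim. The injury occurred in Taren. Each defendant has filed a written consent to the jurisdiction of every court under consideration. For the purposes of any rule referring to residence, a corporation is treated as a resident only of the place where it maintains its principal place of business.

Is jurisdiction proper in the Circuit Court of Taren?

The Circuit Court of Taren:
  (a) The amount in controversy is USD 2,700, which meets the $2,000 floor — that alternative is enough. Met.
  (b) Vail & Co. has its principal place of business in Taren. Condition met.
  (c) The claim does not concern real property. Not met.
  (d) The claim is a tort claim, not a contract claim. But Vail & Co. resides in Taren, and the 'unless' clause therefore excuses the requirement. Satisfied.
  (e) Every defendant has filed written consent, so one alternative holds. Condition met.
  → Not every requirement is met — no jurisdiction.

No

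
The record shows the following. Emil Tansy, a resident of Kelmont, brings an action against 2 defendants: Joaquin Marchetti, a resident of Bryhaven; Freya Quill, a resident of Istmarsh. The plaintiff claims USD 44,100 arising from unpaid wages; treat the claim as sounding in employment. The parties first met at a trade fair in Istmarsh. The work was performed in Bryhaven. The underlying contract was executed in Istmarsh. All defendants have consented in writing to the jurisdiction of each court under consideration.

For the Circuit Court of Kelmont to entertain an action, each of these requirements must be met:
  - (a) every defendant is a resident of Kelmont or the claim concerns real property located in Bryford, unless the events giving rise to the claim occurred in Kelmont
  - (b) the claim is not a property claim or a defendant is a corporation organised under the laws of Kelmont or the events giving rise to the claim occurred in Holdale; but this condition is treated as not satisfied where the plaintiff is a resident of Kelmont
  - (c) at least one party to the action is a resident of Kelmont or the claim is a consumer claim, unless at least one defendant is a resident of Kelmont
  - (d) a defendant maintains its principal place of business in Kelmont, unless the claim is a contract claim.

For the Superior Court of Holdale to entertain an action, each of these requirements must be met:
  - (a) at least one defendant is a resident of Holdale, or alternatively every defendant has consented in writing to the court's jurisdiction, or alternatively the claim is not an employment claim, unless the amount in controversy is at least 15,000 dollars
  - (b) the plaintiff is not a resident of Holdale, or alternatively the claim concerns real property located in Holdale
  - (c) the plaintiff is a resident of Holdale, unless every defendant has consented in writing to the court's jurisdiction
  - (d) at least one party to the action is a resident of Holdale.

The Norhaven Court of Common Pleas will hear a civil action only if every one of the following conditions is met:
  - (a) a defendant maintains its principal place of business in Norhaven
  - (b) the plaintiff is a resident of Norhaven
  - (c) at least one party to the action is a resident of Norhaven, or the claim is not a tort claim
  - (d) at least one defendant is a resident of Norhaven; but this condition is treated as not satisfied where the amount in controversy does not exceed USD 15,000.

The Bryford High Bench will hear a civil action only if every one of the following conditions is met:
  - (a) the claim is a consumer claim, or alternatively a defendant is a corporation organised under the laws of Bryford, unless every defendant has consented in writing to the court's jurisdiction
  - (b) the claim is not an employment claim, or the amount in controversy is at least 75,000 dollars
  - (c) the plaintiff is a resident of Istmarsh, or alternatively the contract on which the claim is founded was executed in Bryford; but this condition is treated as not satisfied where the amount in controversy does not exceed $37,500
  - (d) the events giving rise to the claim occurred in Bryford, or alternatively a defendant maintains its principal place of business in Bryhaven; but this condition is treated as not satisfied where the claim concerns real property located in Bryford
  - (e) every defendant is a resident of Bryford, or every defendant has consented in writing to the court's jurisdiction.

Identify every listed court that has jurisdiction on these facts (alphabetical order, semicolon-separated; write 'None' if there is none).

None

The Circuit Court of Kelmont:
  (a) The defendants reside as follows — Joaquin Marchetti in Bryhaven, Freya Quill in Istmarsh — not all in Kelmont; the claim does not concern real property — no alternative holds. And the operative events occurred in Bryhaven, not Kelmont, so the proviso does not save it. Not satisfied.
  (b) The claim is an employment claim, not a property claim, so one alternative holds. However, the plaintiff resides in Kelmont, which falls within the stated exception and so defeats the condition. Fails.
  (c) Emil Tansy resides in Kelmont, so this disjunct is met. Condition met.
  (d) No defendant is a corporation. The proviso offers no rescue either, since the claim is an employment claim, not a contract claim. Not met.
  → The court lacks jurisdiction.
The Superior Court of Holdale:
  (a) Every defendant has filed written consent, so this disjunct is met. Met.
  (b) The plaintiff resides in Kelmont, which is not Holdale, so one alternative holds. Met.
  (c) The plaintiff resides in Kelmont, not Holdale. The proviso rescues it, though: every defendant has filed written consent. Met.
  (d) No party resides in Holdale. Fails.
  → The court lacks jurisdiction.
The Norhaven Court of Common Pleas:
  (a) No defendant is a corporation. Condition not met.
  (b) The plaintiff resides in Kelmont, not Norhaven. Fails.
  (c) The claim is an employment claim, not a tort claim, which satisfies one of the alternatives. Condition met.
  (d) No defendant resides in Norhaven (they reside in Bryhaven, Istmarsh). Condition not met.
  → No jurisdiction.
The Bryford High Bench:
  (a) The claim is an employment claim, not a consumer claim; no defendant is a corporation — no alternative holds. But every defendant has filed written consent, and the 'unless' clause therefore excuses the requirement. Satisfied.
  (b) The claim is an employment claim; the amount in controversy is 44,100 dollars, below the USD 75,000 floor — none of the alternatives is met. Condition not met.
  (c) The plaintiff resides in Kelmont, not Istmarsh; the contract was executed in Istmarsh, not Bryford — none of the alternatives is met. Not satisfied.
  (d) The operative events occurred in Bryhaven, not Bryford; no defendant is a corporation — no alternative holds. Not met.
  (e) Every defendant has filed written consent, so this disjunct is met. Satisfied.
  → No jurisdiction.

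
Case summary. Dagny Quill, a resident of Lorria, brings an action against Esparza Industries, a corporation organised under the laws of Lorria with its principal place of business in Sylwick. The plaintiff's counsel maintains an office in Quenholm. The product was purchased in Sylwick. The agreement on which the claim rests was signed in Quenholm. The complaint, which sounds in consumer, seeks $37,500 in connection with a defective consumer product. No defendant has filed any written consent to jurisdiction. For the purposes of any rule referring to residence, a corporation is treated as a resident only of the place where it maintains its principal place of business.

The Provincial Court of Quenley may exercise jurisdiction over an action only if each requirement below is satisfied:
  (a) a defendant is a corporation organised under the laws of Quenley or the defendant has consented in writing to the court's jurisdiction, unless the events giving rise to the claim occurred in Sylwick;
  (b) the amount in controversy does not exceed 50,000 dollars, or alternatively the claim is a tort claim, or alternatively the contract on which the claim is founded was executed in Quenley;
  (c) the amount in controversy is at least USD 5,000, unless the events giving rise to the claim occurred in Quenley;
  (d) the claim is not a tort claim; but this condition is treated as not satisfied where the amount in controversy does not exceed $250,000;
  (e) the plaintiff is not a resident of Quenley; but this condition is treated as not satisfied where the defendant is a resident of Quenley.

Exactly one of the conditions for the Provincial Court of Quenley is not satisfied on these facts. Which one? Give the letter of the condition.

(d)

The Provincial Court of Quenley:
  (a) The corporate defendant(s) are organised in Lorria, not Quenley; no such written consent has been filed — none of the alternatives is met. The proviso rescues it, though: the operative events occurred in Sylwick. Condition met.
  (b) The amount in controversy is $37,500, within the 50,000 dollars ceiling, so one alternative holds. Condition met.
  (c) The amount in controversy is USD 37,500, which meets the USD 5,000 floor. Met.
  (d) The claim is a consumer claim, not a tort claim. However, the amount in controversy is USD 37,500, within the USD 250,000 ceiling, which falls within the stated exception and so defeats the condition. Fails.
  (e) The plaintiff resides in Lorria, which is not Quenley. And the carve-out is inapplicable — the defendant resides in Sylwick, not Quenley. Satisfied.
Only condition (d) fails.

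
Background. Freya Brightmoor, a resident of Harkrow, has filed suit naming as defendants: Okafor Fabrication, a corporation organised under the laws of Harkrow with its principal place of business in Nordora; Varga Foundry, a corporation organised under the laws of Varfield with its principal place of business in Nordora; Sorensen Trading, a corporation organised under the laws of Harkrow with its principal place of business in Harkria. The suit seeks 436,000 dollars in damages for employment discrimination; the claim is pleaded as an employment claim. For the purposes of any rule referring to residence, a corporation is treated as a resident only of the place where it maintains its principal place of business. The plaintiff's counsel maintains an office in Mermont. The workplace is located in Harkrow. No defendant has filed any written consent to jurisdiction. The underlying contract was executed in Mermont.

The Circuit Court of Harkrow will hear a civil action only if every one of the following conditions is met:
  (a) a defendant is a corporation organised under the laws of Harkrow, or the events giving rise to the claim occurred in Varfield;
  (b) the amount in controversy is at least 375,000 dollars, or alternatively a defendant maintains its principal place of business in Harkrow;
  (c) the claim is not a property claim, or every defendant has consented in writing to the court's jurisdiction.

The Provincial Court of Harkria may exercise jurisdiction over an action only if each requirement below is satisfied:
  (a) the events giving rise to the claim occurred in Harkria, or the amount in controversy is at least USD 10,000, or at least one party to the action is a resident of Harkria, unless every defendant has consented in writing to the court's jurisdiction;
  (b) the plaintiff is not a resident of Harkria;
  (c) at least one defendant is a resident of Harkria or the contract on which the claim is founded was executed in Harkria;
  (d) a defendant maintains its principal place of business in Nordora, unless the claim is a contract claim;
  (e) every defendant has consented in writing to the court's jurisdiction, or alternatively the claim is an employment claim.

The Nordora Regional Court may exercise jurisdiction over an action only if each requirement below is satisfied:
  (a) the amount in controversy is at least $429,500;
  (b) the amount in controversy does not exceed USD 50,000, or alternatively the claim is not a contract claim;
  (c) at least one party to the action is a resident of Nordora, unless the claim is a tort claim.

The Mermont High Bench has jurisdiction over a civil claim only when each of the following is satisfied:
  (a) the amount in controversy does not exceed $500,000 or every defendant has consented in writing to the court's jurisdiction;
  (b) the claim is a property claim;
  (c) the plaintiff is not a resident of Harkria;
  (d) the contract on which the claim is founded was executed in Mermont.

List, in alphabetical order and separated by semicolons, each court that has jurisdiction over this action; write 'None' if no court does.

the Circuit Court of Harkrow; the Nordora Regional Court; the Provincial Court of Harkria

The Circuit Court of Harkrow:
  (a) Okafor Fabrication is organised under the laws of Harkrow — that alternative is enough. Satisfied.
  (b) The amount in controversy is USD 436,000, which meets the $375,000 floor — that alternative is enough. Satisfied.
  (c) The claim is an employment claim, not a property claim, so one alternative holds. Condition met.
  → The court has jurisdiction.
The Provincial Court of Harkria:
  (a) The amount in controversy is USD 436,000, which meets the $10,000 floor, which satisfies one of the alternatives. Met.
  (b) The plaintiff resides in Harkrow, which is not Harkria. Condition met.
  (c) Sorensen Trading resides in Harkria, so this disjunct is met. Met.
  (d) Okafor Fabrication has its principal place of business in Nordora. Satisfied.
  (e) The claim is an employment claim, so one alternative holds. Satisfied.
  → Every requirement is satisfied — jurisdiction.
The Nordora Regional Court:
  (a) The amount in controversy is $436,000, which meets the USD 429,500 floor. Met.
  (b) The claim is an employment claim, not a contract claim, so this disjunct is met. Met.
  (c) Okafor Fabrication resides in Nordora. Satisfied.
  → The court has jurisdiction.
The Mermont High Bench:
  (a) The amount in controversy is $436,000, within the USD 500,000 ceiling — that alternative is enough. Satisfied.
  (b) The claim is an employment claim, not a property claim. Not met.
  (c) The plaintiff resides in Harkrow, which is not Harkria. Met.
  (d) The contract was executed in Mermont. Met.
  → Not every requirement is met — no jurisdiction.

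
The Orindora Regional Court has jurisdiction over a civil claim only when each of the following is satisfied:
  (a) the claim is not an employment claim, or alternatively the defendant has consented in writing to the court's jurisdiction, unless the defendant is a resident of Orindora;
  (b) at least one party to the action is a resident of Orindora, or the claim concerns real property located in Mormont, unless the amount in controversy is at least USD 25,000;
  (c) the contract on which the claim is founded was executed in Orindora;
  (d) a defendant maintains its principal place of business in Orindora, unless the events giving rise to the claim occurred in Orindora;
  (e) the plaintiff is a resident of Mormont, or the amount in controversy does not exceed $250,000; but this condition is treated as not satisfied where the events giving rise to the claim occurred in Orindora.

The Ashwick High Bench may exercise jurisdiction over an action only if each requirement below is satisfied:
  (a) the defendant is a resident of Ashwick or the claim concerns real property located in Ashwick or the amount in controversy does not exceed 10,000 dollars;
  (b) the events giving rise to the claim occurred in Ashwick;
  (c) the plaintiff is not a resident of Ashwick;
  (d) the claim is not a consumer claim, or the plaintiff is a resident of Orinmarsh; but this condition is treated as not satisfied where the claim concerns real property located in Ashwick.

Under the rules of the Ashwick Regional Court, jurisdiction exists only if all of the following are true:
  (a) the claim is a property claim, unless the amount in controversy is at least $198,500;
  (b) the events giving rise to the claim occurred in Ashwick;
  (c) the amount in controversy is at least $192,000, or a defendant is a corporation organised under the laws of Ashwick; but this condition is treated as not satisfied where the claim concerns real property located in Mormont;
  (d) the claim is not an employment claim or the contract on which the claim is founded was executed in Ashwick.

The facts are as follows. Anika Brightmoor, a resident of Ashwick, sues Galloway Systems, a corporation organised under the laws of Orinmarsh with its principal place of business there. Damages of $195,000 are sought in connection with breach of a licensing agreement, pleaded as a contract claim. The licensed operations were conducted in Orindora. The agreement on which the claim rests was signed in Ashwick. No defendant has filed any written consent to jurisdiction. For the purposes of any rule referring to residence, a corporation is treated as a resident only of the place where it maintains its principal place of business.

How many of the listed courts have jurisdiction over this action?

0

The Orindora Regional Court:
  (a) The claim is a contract claim, not an employment claim — that alternative is enough. Met.
  (b) No party resides in Orindora; the claim does not concern real property — every alternative fails. But the amount in controversy is $195,000, which meets the 25,000 dollars floor, and the 'unless' clause therefore excuses the requirement. Condition met.
  (c) The contract was executed in Ashwick, not Orindora. Not satisfied.
  (d) The corporate defendant(s) have their principal place of business in Orinmarsh, not Orindora. However, the operative events occurred in Orindora, so the 'unless' proviso supplies this condition. Condition met.
  (e) The amount in controversy is USD 195,000, within the $250,000 ceiling — that alternative is enough. But the carve-out bites: the operative events occurred in Orindora. Condition not met.
  → No jurisdiction.
The Ashwick High Bench:
  (a) The defendant resides in Orinmarsh, not Ashwick; the claim does not concern real property; the amount in controversy is 195,000 dollars, above the USD 10,000 ceiling — no alternative holds. Fails.
  (b) The operative events occurred in Orindora, not Ashwick. Not satisfied.
  (c) The plaintiff resides in Ashwick. Not satisfied.
  (d) The claim is a contract claim, not a consumer claim, so one alternative holds. The carve-out does not apply: the claim does not concern real property. Met.
  → At least one condition fails; no jurisdiction.
The Ashwick Regional Court:
  (a) The claim is a contract claim, not a property claim. Nor does the 'unless' clause help: the amount in controversy is USD 195,000, below the 198,500 dollars floor. Not satisfied.
  (b) The operative events occurred in Orindora, not Ashwick. Condition not met.
  (c) The amount in controversy is USD 195,000, which meets the 192,000 dollars floor, so this disjunct is met. And the carve-out is inapplicable — the claim does not concern real property. Met.
  (d) The claim is a contract claim, not an employment claim, which satisfies one of the alternatives. Condition met.
  → No jurisdiction.
No court satisfies all of its conditions.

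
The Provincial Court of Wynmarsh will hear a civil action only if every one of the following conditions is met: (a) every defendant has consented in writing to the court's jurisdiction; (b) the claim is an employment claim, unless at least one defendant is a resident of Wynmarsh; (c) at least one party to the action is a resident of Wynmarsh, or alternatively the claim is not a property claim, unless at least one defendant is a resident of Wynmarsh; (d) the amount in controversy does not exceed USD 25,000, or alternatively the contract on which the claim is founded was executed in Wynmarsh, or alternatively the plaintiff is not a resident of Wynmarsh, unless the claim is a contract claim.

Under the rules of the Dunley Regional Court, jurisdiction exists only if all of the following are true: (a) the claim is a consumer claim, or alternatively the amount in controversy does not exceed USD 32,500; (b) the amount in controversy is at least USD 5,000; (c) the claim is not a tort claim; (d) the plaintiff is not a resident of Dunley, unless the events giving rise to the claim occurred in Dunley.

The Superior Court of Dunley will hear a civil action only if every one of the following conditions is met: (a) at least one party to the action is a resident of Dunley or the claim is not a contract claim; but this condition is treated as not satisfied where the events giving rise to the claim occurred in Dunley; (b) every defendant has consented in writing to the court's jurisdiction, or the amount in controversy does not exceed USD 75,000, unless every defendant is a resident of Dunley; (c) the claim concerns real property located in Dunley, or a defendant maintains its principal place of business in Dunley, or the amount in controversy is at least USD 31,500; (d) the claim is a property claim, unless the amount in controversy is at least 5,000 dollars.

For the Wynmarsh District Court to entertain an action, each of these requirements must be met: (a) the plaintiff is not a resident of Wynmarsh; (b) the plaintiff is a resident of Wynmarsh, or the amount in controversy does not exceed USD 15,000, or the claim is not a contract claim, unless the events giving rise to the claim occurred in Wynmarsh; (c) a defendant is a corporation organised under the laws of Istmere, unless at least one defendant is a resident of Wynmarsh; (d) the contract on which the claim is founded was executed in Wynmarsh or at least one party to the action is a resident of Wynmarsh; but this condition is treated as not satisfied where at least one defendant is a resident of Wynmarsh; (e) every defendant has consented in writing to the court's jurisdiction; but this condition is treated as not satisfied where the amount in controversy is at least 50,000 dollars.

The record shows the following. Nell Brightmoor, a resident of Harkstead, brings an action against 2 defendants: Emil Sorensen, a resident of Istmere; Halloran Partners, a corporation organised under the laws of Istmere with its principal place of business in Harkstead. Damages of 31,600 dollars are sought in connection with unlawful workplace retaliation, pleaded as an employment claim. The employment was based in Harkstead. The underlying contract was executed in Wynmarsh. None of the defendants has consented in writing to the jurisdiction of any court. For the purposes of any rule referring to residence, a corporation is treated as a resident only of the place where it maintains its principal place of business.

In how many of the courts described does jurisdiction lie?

2

The Provincial Court of Wynmarsh:
  (a) No such written consent has been filed. Condition not met.
  (b) The claim is an employment claim. Met.
  (c) The claim is an employment claim, not a property claim, so one alternative holds. Met.
  (d) The contract was executed in Wynmarsh, so one alternative holds. Satisfied.
  → Not every requirement is met — no jurisdiction.
The Dunley Regional Court:
  (a) The amount in controversy is USD 31,600, within the USD 32,500 ceiling, which satisfies one of the alternatives. Satisfied.
  (b) The amount in controversy is USD 31,600, which meets the $5,000 floor. Condition met.
  (c) The claim is an employment claim, not a tort claim. Met.
  (d) The plaintiff resides in Harkstead, which is not Dunley. Met.
  → Jurisdiction lies.
The Superior Court of Dunley:
  (a) The claim is an employment claim, not a contract claim, so this disjunct is met. The exception is not triggered, since the operative events occurred in Harkstead, not Dunley. Satisfied.
  (b) The amount in controversy is $31,600, within the 75,000 dollars ceiling, so this disjunct is met. Met.
  (c) The amount in controversy is USD 31,600, which meets the USD 31,500 floor — that alternative is enough. Satisfied.
  (d) The claim is an employment claim, not a property claim. But the amount in controversy is $31,600, which meets the USD 5,000 floor, and the 'unless' clause therefore excuses the requirement. Met.
  → Every requirement is satisfied — jurisdiction.
The Wynmarsh District Court:
  (a) The plaintiff resides in Harkstead, which is not Wynmarsh. Condition met.
  (b) The claim is an employment claim, not a contract claim, so one alternative holds. Satisfied.
  (c) Halloran Partners is organised under the laws of Istmere. Satisfied.
  (d) The contract was executed in Wynmarsh, so one alternative holds. The exception is not triggered, since no defendant resides in Wynmarsh (they reside in Istmere, Harkstead). Met.
  (e) No such written consent has been filed. Not met.
  → Not every requirement is met — no jurisdiction.
Courts with jurisdiction: the Dunley Regional Court, the Superior Court of Dunley — 2 in total.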